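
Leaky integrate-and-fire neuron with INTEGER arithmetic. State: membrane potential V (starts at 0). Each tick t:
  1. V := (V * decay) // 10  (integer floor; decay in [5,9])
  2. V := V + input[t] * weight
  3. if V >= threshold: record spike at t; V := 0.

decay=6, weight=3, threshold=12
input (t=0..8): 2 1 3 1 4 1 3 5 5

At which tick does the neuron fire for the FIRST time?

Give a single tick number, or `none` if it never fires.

Answer: 2

Derivation:
t=0: input=2 -> V=6
t=1: input=1 -> V=6
t=2: input=3 -> V=0 FIRE
t=3: input=1 -> V=3
t=4: input=4 -> V=0 FIRE
t=5: input=1 -> V=3
t=6: input=3 -> V=10
t=7: input=5 -> V=0 FIRE
t=8: input=5 -> V=0 FIRE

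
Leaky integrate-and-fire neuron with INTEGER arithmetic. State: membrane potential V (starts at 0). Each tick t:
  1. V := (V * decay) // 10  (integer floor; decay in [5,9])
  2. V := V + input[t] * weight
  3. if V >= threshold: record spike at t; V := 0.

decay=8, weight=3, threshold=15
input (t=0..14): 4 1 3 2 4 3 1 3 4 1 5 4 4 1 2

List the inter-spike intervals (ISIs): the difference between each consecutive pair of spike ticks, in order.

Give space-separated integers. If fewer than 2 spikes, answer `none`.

t=0: input=4 -> V=12
t=1: input=1 -> V=12
t=2: input=3 -> V=0 FIRE
t=3: input=2 -> V=6
t=4: input=4 -> V=0 FIRE
t=5: input=3 -> V=9
t=6: input=1 -> V=10
t=7: input=3 -> V=0 FIRE
t=8: input=4 -> V=12
t=9: input=1 -> V=12
t=10: input=5 -> V=0 FIRE
t=11: input=4 -> V=12
t=12: input=4 -> V=0 FIRE
t=13: input=1 -> V=3
t=14: input=2 -> V=8

Answer: 2 3 3 2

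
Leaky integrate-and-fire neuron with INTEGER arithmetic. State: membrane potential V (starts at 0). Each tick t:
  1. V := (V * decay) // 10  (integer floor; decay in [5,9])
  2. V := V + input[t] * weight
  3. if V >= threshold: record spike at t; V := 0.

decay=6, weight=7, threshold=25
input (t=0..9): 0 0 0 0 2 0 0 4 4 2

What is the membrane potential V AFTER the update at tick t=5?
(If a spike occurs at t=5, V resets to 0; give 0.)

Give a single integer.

t=0: input=0 -> V=0
t=1: input=0 -> V=0
t=2: input=0 -> V=0
t=3: input=0 -> V=0
t=4: input=2 -> V=14
t=5: input=0 -> V=8
t=6: input=0 -> V=4
t=7: input=4 -> V=0 FIRE
t=8: input=4 -> V=0 FIRE
t=9: input=2 -> V=14

Answer: 8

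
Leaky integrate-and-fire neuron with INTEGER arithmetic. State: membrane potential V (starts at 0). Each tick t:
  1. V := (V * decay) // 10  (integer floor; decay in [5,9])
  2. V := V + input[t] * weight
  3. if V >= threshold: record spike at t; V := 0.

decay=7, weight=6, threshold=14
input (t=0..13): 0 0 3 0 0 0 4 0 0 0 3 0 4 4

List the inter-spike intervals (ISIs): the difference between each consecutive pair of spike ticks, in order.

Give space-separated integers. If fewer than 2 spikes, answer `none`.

Answer: 4 4 2 1

Derivation:
t=0: input=0 -> V=0
t=1: input=0 -> V=0
t=2: input=3 -> V=0 FIRE
t=3: input=0 -> V=0
t=4: input=0 -> V=0
t=5: input=0 -> V=0
t=6: input=4 -> V=0 FIRE
t=7: input=0 -> V=0
t=8: input=0 -> V=0
t=9: input=0 -> V=0
t=10: input=3 -> V=0 FIRE
t=11: input=0 -> V=0
t=12: input=4 -> V=0 FIRE
t=13: input=4 -> V=0 FIRE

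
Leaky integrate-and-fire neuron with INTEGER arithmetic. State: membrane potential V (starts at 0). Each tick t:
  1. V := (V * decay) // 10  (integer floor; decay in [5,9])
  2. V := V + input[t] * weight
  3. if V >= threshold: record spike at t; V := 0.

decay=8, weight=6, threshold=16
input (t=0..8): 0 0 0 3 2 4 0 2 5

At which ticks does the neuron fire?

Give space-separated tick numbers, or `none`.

t=0: input=0 -> V=0
t=1: input=0 -> V=0
t=2: input=0 -> V=0
t=3: input=3 -> V=0 FIRE
t=4: input=2 -> V=12
t=5: input=4 -> V=0 FIRE
t=6: input=0 -> V=0
t=7: input=2 -> V=12
t=8: input=5 -> V=0 FIRE

Answer: 3 5 8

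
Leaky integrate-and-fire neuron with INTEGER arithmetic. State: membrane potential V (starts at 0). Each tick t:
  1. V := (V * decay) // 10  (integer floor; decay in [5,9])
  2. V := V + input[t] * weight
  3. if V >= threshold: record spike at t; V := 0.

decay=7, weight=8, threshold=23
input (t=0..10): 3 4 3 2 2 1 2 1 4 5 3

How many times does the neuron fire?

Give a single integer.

t=0: input=3 -> V=0 FIRE
t=1: input=4 -> V=0 FIRE
t=2: input=3 -> V=0 FIRE
t=3: input=2 -> V=16
t=4: input=2 -> V=0 FIRE
t=5: input=1 -> V=8
t=6: input=2 -> V=21
t=7: input=1 -> V=22
t=8: input=4 -> V=0 FIRE
t=9: input=5 -> V=0 FIRE
t=10: input=3 -> V=0 FIRE

Answer: 7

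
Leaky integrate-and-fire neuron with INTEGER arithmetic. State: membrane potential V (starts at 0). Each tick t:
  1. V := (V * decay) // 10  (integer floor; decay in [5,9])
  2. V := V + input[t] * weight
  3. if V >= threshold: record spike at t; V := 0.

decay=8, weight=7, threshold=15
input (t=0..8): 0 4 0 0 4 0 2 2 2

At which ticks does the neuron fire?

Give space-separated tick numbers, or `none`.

Answer: 1 4 7

Derivation:
t=0: input=0 -> V=0
t=1: input=4 -> V=0 FIRE
t=2: input=0 -> V=0
t=3: input=0 -> V=0
t=4: input=4 -> V=0 FIRE
t=5: input=0 -> V=0
t=6: input=2 -> V=14
t=7: input=2 -> V=0 FIRE
t=8: input=2 -> V=14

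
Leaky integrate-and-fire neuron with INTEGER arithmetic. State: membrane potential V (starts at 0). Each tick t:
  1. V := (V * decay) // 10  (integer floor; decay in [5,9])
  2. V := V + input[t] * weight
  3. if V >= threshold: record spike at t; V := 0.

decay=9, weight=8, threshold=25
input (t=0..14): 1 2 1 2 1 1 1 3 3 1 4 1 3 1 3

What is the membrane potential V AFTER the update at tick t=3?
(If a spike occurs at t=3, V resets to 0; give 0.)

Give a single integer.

Answer: 16

Derivation:
t=0: input=1 -> V=8
t=1: input=2 -> V=23
t=2: input=1 -> V=0 FIRE
t=3: input=2 -> V=16
t=4: input=1 -> V=22
t=5: input=1 -> V=0 FIRE
t=6: input=1 -> V=8
t=7: input=3 -> V=0 FIRE
t=8: input=3 -> V=24
t=9: input=1 -> V=0 FIRE
t=10: input=4 -> V=0 FIRE
t=11: input=1 -> V=8
t=12: input=3 -> V=0 FIRE
t=13: input=1 -> V=8
t=14: input=3 -> V=0 FIRE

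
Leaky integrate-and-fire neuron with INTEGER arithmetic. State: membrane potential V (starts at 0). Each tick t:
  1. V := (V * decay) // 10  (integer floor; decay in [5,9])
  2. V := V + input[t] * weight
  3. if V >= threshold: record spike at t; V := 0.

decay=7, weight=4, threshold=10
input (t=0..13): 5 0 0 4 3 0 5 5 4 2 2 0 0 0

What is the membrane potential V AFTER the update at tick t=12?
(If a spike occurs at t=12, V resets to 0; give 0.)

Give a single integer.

Answer: 0

Derivation:
t=0: input=5 -> V=0 FIRE
t=1: input=0 -> V=0
t=2: input=0 -> V=0
t=3: input=4 -> V=0 FIRE
t=4: input=3 -> V=0 FIRE
t=5: input=0 -> V=0
t=6: input=5 -> V=0 FIRE
t=7: input=5 -> V=0 FIRE
t=8: input=4 -> V=0 FIRE
t=9: input=2 -> V=8
t=10: input=2 -> V=0 FIRE
t=11: input=0 -> V=0
t=12: input=0 -> V=0
t=13: input=0 -> V=0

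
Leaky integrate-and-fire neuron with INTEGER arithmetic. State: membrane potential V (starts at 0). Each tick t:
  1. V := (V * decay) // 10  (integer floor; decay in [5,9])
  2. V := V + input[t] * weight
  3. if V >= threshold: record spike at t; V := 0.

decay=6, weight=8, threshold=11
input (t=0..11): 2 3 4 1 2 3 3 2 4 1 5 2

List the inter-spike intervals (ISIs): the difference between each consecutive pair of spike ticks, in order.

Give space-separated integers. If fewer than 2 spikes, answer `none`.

Answer: 1 1 2 1 1 1 1 2 1

Derivation:
t=0: input=2 -> V=0 FIRE
t=1: input=3 -> V=0 FIRE
t=2: input=4 -> V=0 FIRE
t=3: input=1 -> V=8
t=4: input=2 -> V=0 FIRE
t=5: input=3 -> V=0 FIRE
t=6: input=3 -> V=0 FIRE
t=7: input=2 -> V=0 FIRE
t=8: input=4 -> V=0 FIRE
t=9: input=1 -> V=8
t=10: input=5 -> V=0 FIRE
t=11: input=2 -> V=0 FIRE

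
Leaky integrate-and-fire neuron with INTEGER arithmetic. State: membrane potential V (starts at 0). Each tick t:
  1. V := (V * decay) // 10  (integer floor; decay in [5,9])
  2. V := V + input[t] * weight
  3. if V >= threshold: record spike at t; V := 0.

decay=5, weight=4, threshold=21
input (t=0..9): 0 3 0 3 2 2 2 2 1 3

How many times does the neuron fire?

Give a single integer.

t=0: input=0 -> V=0
t=1: input=3 -> V=12
t=2: input=0 -> V=6
t=3: input=3 -> V=15
t=4: input=2 -> V=15
t=5: input=2 -> V=15
t=6: input=2 -> V=15
t=7: input=2 -> V=15
t=8: input=1 -> V=11
t=9: input=3 -> V=17

Answer: 0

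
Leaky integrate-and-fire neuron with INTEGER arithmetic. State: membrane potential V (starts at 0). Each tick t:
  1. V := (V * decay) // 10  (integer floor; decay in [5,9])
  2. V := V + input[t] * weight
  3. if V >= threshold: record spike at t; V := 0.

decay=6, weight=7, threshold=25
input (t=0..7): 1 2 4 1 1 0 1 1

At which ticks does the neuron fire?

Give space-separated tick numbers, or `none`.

Answer: 2

Derivation:
t=0: input=1 -> V=7
t=1: input=2 -> V=18
t=2: input=4 -> V=0 FIRE
t=3: input=1 -> V=7
t=4: input=1 -> V=11
t=5: input=0 -> V=6
t=6: input=1 -> V=10
t=7: input=1 -> V=13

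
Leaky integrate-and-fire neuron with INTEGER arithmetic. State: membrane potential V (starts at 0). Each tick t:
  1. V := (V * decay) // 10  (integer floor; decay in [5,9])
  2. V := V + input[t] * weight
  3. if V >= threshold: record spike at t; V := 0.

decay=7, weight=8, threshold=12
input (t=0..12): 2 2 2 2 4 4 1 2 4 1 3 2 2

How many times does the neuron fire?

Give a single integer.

Answer: 11

Derivation:
t=0: input=2 -> V=0 FIRE
t=1: input=2 -> V=0 FIRE
t=2: input=2 -> V=0 FIRE
t=3: input=2 -> V=0 FIRE
t=4: input=4 -> V=0 FIRE
t=5: input=4 -> V=0 FIRE
t=6: input=1 -> V=8
t=7: input=2 -> V=0 FIRE
t=8: input=4 -> V=0 FIRE
t=9: input=1 -> V=8
t=10: input=3 -> V=0 FIRE
t=11: input=2 -> V=0 FIRE
t=12: input=2 -> V=0 FIRE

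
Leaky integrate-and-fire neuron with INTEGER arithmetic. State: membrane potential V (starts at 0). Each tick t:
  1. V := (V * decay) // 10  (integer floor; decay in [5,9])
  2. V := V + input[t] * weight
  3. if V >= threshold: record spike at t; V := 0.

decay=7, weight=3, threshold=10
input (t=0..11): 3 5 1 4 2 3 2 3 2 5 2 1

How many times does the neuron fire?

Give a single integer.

Answer: 5

Derivation:
t=0: input=3 -> V=9
t=1: input=5 -> V=0 FIRE
t=2: input=1 -> V=3
t=3: input=4 -> V=0 FIRE
t=4: input=2 -> V=6
t=5: input=3 -> V=0 FIRE
t=6: input=2 -> V=6
t=7: input=3 -> V=0 FIRE
t=8: input=2 -> V=6
t=9: input=5 -> V=0 FIRE
t=10: input=2 -> V=6
t=11: input=1 -> V=7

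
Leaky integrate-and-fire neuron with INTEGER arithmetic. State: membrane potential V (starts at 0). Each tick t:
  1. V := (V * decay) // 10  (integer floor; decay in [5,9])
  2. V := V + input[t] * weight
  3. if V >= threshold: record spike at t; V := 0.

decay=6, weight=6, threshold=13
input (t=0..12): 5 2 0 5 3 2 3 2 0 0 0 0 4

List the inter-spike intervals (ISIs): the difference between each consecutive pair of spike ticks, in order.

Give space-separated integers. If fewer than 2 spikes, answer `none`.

Answer: 3 1 2 6

Derivation:
t=0: input=5 -> V=0 FIRE
t=1: input=2 -> V=12
t=2: input=0 -> V=7
t=3: input=5 -> V=0 FIRE
t=4: input=3 -> V=0 FIRE
t=5: input=2 -> V=12
t=6: input=3 -> V=0 FIRE
t=7: input=2 -> V=12
t=8: input=0 -> V=7
t=9: input=0 -> V=4
t=10: input=0 -> V=2
t=11: input=0 -> V=1
t=12: input=4 -> V=0 FIRE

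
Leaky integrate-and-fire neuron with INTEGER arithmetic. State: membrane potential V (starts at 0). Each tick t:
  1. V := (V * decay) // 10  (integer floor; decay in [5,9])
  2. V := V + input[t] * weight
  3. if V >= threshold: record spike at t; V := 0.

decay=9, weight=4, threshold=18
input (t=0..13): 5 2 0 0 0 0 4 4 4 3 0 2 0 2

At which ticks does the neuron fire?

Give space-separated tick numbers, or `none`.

t=0: input=5 -> V=0 FIRE
t=1: input=2 -> V=8
t=2: input=0 -> V=7
t=3: input=0 -> V=6
t=4: input=0 -> V=5
t=5: input=0 -> V=4
t=6: input=4 -> V=0 FIRE
t=7: input=4 -> V=16
t=8: input=4 -> V=0 FIRE
t=9: input=3 -> V=12
t=10: input=0 -> V=10
t=11: input=2 -> V=17
t=12: input=0 -> V=15
t=13: input=2 -> V=0 FIRE

Answer: 0 6 8 13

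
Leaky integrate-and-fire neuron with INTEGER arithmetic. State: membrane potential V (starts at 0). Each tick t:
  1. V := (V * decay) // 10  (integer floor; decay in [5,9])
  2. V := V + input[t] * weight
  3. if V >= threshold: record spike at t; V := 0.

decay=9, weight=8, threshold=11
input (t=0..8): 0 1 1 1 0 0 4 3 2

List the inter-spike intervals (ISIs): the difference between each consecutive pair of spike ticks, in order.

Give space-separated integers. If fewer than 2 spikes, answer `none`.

t=0: input=0 -> V=0
t=1: input=1 -> V=8
t=2: input=1 -> V=0 FIRE
t=3: input=1 -> V=8
t=4: input=0 -> V=7
t=5: input=0 -> V=6
t=6: input=4 -> V=0 FIRE
t=7: input=3 -> V=0 FIRE
t=8: input=2 -> V=0 FIRE

Answer: 4 1 1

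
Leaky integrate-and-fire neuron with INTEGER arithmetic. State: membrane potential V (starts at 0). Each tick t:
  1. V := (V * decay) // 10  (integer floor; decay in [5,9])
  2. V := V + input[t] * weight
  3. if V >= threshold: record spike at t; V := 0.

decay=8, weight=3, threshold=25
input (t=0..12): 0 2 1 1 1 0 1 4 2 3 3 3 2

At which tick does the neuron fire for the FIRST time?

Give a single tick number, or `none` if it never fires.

Answer: 9

Derivation:
t=0: input=0 -> V=0
t=1: input=2 -> V=6
t=2: input=1 -> V=7
t=3: input=1 -> V=8
t=4: input=1 -> V=9
t=5: input=0 -> V=7
t=6: input=1 -> V=8
t=7: input=4 -> V=18
t=8: input=2 -> V=20
t=9: input=3 -> V=0 FIRE
t=10: input=3 -> V=9
t=11: input=3 -> V=16
t=12: input=2 -> V=18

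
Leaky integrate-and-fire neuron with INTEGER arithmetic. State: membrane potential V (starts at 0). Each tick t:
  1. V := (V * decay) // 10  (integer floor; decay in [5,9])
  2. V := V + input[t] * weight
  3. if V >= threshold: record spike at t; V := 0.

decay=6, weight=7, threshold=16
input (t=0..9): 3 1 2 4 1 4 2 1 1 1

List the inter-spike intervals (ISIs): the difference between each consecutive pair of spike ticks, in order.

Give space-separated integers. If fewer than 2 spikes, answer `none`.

Answer: 2 1 2 3

Derivation:
t=0: input=3 -> V=0 FIRE
t=1: input=1 -> V=7
t=2: input=2 -> V=0 FIRE
t=3: input=4 -> V=0 FIRE
t=4: input=1 -> V=7
t=5: input=4 -> V=0 FIRE
t=6: input=2 -> V=14
t=7: input=1 -> V=15
t=8: input=1 -> V=0 FIRE
t=9: input=1 -> V=7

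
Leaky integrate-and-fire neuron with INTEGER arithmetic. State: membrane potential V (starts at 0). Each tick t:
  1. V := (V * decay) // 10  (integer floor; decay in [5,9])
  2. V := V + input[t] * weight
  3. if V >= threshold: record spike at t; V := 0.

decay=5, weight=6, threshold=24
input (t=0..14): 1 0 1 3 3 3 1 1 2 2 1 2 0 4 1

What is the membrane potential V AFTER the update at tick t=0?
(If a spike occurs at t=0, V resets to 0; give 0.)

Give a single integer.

t=0: input=1 -> V=6
t=1: input=0 -> V=3
t=2: input=1 -> V=7
t=3: input=3 -> V=21
t=4: input=3 -> V=0 FIRE
t=5: input=3 -> V=18
t=6: input=1 -> V=15
t=7: input=1 -> V=13
t=8: input=2 -> V=18
t=9: input=2 -> V=21
t=10: input=1 -> V=16
t=11: input=2 -> V=20
t=12: input=0 -> V=10
t=13: input=4 -> V=0 FIRE
t=14: input=1 -> V=6

Answer: 6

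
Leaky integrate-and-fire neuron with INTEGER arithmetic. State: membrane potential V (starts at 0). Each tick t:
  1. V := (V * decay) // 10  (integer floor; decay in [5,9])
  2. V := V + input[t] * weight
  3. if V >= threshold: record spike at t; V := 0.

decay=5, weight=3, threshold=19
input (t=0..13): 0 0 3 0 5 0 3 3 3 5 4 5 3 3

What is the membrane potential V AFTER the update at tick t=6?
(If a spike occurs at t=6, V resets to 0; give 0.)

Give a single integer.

t=0: input=0 -> V=0
t=1: input=0 -> V=0
t=2: input=3 -> V=9
t=3: input=0 -> V=4
t=4: input=5 -> V=17
t=5: input=0 -> V=8
t=6: input=3 -> V=13
t=7: input=3 -> V=15
t=8: input=3 -> V=16
t=9: input=5 -> V=0 FIRE
t=10: input=4 -> V=12
t=11: input=5 -> V=0 FIRE
t=12: input=3 -> V=9
t=13: input=3 -> V=13

Answer: 13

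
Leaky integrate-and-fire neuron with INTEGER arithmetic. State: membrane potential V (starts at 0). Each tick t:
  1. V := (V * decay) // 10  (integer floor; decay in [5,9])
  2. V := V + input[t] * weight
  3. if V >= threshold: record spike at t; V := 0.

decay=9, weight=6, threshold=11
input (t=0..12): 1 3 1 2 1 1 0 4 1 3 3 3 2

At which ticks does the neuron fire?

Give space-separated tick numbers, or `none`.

Answer: 1 3 5 7 9 10 11 12

Derivation:
t=0: input=1 -> V=6
t=1: input=3 -> V=0 FIRE
t=2: input=1 -> V=6
t=3: input=2 -> V=0 FIRE
t=4: input=1 -> V=6
t=5: input=1 -> V=0 FIRE
t=6: input=0 -> V=0
t=7: input=4 -> V=0 FIRE
t=8: input=1 -> V=6
t=9: input=3 -> V=0 FIRE
t=10: input=3 -> V=0 FIRE
t=11: input=3 -> V=0 FIRE
t=12: input=2 -> V=0 FIRE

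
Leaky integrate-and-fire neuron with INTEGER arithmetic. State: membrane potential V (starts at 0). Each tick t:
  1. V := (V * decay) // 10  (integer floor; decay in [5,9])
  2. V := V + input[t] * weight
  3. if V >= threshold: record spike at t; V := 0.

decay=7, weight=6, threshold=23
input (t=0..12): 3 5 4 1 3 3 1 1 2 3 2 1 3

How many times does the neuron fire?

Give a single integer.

t=0: input=3 -> V=18
t=1: input=5 -> V=0 FIRE
t=2: input=4 -> V=0 FIRE
t=3: input=1 -> V=6
t=4: input=3 -> V=22
t=5: input=3 -> V=0 FIRE
t=6: input=1 -> V=6
t=7: input=1 -> V=10
t=8: input=2 -> V=19
t=9: input=3 -> V=0 FIRE
t=10: input=2 -> V=12
t=11: input=1 -> V=14
t=12: input=3 -> V=0 FIRE

Answer: 5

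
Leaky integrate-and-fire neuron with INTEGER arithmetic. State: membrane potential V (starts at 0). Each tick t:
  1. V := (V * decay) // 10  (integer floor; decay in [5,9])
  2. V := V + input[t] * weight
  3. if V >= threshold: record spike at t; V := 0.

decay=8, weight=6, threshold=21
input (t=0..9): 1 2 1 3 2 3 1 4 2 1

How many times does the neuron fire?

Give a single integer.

Answer: 3

Derivation:
t=0: input=1 -> V=6
t=1: input=2 -> V=16
t=2: input=1 -> V=18
t=3: input=3 -> V=0 FIRE
t=4: input=2 -> V=12
t=5: input=3 -> V=0 FIRE
t=6: input=1 -> V=6
t=7: input=4 -> V=0 FIRE
t=8: input=2 -> V=12
t=9: input=1 -> V=15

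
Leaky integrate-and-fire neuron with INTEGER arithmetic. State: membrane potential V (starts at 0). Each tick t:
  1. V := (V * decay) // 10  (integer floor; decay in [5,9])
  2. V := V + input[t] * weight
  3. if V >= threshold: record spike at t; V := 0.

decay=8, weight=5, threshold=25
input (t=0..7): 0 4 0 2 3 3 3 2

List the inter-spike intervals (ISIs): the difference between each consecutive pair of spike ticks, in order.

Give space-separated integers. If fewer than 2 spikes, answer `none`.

t=0: input=0 -> V=0
t=1: input=4 -> V=20
t=2: input=0 -> V=16
t=3: input=2 -> V=22
t=4: input=3 -> V=0 FIRE
t=5: input=3 -> V=15
t=6: input=3 -> V=0 FIRE
t=7: input=2 -> V=10

Answer: 2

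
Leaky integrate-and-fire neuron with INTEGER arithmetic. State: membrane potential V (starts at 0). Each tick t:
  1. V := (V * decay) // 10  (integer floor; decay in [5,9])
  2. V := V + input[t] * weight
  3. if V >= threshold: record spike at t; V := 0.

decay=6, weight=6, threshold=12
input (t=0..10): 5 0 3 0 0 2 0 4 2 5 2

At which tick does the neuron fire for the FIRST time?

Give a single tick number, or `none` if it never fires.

t=0: input=5 -> V=0 FIRE
t=1: input=0 -> V=0
t=2: input=3 -> V=0 FIRE
t=3: input=0 -> V=0
t=4: input=0 -> V=0
t=5: input=2 -> V=0 FIRE
t=6: input=0 -> V=0
t=7: input=4 -> V=0 FIRE
t=8: input=2 -> V=0 FIRE
t=9: input=5 -> V=0 FIRE
t=10: input=2 -> V=0 FIRE

Answer: 0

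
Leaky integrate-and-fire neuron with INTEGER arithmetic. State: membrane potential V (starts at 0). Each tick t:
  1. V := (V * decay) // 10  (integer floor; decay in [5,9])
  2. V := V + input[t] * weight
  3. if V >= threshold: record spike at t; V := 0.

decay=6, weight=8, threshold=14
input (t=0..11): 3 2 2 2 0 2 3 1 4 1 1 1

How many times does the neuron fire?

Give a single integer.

Answer: 8

Derivation:
t=0: input=3 -> V=0 FIRE
t=1: input=2 -> V=0 FIRE
t=2: input=2 -> V=0 FIRE
t=3: input=2 -> V=0 FIRE
t=4: input=0 -> V=0
t=5: input=2 -> V=0 FIRE
t=6: input=3 -> V=0 FIRE
t=7: input=1 -> V=8
t=8: input=4 -> V=0 FIRE
t=9: input=1 -> V=8
t=10: input=1 -> V=12
t=11: input=1 -> V=0 FIRE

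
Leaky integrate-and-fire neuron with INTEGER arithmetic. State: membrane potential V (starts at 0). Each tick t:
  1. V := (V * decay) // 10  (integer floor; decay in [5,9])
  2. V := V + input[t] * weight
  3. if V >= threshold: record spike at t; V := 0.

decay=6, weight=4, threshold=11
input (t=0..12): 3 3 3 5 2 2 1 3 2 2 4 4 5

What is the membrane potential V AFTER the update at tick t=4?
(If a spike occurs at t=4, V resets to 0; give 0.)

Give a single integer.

t=0: input=3 -> V=0 FIRE
t=1: input=3 -> V=0 FIRE
t=2: input=3 -> V=0 FIRE
t=3: input=5 -> V=0 FIRE
t=4: input=2 -> V=8
t=5: input=2 -> V=0 FIRE
t=6: input=1 -> V=4
t=7: input=3 -> V=0 FIRE
t=8: input=2 -> V=8
t=9: input=2 -> V=0 FIRE
t=10: input=4 -> V=0 FIRE
t=11: input=4 -> V=0 FIRE
t=12: input=5 -> V=0 FIRE

Answer: 8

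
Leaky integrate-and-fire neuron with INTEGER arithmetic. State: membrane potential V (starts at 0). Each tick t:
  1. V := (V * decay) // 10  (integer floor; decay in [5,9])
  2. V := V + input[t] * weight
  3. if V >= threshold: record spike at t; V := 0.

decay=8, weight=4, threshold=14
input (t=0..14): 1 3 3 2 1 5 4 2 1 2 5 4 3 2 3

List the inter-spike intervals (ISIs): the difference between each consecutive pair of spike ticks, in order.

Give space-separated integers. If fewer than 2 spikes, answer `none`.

Answer: 2 2 1 3 1 1 2

Derivation:
t=0: input=1 -> V=4
t=1: input=3 -> V=0 FIRE
t=2: input=3 -> V=12
t=3: input=2 -> V=0 FIRE
t=4: input=1 -> V=4
t=5: input=5 -> V=0 FIRE
t=6: input=4 -> V=0 FIRE
t=7: input=2 -> V=8
t=8: input=1 -> V=10
t=9: input=2 -> V=0 FIRE
t=10: input=5 -> V=0 FIRE
t=11: input=4 -> V=0 FIRE
t=12: input=3 -> V=12
t=13: input=2 -> V=0 FIRE
t=14: input=3 -> V=12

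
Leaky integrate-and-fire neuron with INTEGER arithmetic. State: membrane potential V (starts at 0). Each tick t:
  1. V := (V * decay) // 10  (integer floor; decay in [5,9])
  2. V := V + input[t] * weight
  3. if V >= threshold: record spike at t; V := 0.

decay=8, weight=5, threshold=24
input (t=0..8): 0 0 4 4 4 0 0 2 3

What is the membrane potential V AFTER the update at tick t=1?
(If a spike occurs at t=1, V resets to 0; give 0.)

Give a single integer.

t=0: input=0 -> V=0
t=1: input=0 -> V=0
t=2: input=4 -> V=20
t=3: input=4 -> V=0 FIRE
t=4: input=4 -> V=20
t=5: input=0 -> V=16
t=6: input=0 -> V=12
t=7: input=2 -> V=19
t=8: input=3 -> V=0 FIRE

Answer: 0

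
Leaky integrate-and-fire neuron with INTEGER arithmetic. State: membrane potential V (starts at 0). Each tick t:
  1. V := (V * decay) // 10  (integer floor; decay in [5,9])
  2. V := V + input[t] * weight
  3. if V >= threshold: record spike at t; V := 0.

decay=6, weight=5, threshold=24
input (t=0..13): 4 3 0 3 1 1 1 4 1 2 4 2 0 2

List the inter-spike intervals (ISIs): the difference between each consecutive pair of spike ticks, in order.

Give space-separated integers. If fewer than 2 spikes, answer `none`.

t=0: input=4 -> V=20
t=1: input=3 -> V=0 FIRE
t=2: input=0 -> V=0
t=3: input=3 -> V=15
t=4: input=1 -> V=14
t=5: input=1 -> V=13
t=6: input=1 -> V=12
t=7: input=4 -> V=0 FIRE
t=8: input=1 -> V=5
t=9: input=2 -> V=13
t=10: input=4 -> V=0 FIRE
t=11: input=2 -> V=10
t=12: input=0 -> V=6
t=13: input=2 -> V=13

Answer: 6 3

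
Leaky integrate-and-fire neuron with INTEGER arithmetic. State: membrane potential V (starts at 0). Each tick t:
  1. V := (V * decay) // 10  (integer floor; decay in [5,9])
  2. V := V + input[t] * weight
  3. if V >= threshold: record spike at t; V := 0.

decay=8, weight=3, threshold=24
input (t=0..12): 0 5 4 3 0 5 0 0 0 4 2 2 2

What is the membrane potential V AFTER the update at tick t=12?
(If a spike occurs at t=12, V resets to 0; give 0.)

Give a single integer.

Answer: 23

Derivation:
t=0: input=0 -> V=0
t=1: input=5 -> V=15
t=2: input=4 -> V=0 FIRE
t=3: input=3 -> V=9
t=4: input=0 -> V=7
t=5: input=5 -> V=20
t=6: input=0 -> V=16
t=7: input=0 -> V=12
t=8: input=0 -> V=9
t=9: input=4 -> V=19
t=10: input=2 -> V=21
t=11: input=2 -> V=22
t=12: input=2 -> V=23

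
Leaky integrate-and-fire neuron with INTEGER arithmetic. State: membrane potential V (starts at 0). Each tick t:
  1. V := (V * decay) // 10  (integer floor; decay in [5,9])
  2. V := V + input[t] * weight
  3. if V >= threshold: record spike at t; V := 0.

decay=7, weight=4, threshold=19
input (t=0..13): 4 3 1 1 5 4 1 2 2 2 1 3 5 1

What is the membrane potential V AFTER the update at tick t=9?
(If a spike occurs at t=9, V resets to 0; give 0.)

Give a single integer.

t=0: input=4 -> V=16
t=1: input=3 -> V=0 FIRE
t=2: input=1 -> V=4
t=3: input=1 -> V=6
t=4: input=5 -> V=0 FIRE
t=5: input=4 -> V=16
t=6: input=1 -> V=15
t=7: input=2 -> V=18
t=8: input=2 -> V=0 FIRE
t=9: input=2 -> V=8
t=10: input=1 -> V=9
t=11: input=3 -> V=18
t=12: input=5 -> V=0 FIRE
t=13: input=1 -> V=4

Answer: 8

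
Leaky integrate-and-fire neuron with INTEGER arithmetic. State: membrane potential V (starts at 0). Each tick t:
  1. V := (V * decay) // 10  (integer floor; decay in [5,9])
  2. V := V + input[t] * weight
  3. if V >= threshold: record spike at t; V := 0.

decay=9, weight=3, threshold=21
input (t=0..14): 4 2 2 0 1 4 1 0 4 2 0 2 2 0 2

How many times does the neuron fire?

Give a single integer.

Answer: 2

Derivation:
t=0: input=4 -> V=12
t=1: input=2 -> V=16
t=2: input=2 -> V=20
t=3: input=0 -> V=18
t=4: input=1 -> V=19
t=5: input=4 -> V=0 FIRE
t=6: input=1 -> V=3
t=7: input=0 -> V=2
t=8: input=4 -> V=13
t=9: input=2 -> V=17
t=10: input=0 -> V=15
t=11: input=2 -> V=19
t=12: input=2 -> V=0 FIRE
t=13: input=0 -> V=0
t=14: input=2 -> V=6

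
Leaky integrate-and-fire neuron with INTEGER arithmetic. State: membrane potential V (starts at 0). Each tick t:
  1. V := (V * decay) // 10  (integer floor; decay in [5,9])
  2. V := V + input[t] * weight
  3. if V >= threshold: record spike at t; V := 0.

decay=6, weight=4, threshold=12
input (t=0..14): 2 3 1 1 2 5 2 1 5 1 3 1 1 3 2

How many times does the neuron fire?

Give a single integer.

Answer: 5

Derivation:
t=0: input=2 -> V=8
t=1: input=3 -> V=0 FIRE
t=2: input=1 -> V=4
t=3: input=1 -> V=6
t=4: input=2 -> V=11
t=5: input=5 -> V=0 FIRE
t=6: input=2 -> V=8
t=7: input=1 -> V=8
t=8: input=5 -> V=0 FIRE
t=9: input=1 -> V=4
t=10: input=3 -> V=0 FIRE
t=11: input=1 -> V=4
t=12: input=1 -> V=6
t=13: input=3 -> V=0 FIRE
t=14: input=2 -> V=8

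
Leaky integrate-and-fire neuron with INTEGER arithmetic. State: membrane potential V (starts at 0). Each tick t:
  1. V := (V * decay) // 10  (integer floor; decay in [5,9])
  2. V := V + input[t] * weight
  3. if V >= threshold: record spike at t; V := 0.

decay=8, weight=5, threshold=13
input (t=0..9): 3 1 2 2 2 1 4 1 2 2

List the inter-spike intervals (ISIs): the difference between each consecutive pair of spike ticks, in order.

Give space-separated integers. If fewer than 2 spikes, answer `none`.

t=0: input=3 -> V=0 FIRE
t=1: input=1 -> V=5
t=2: input=2 -> V=0 FIRE
t=3: input=2 -> V=10
t=4: input=2 -> V=0 FIRE
t=5: input=1 -> V=5
t=6: input=4 -> V=0 FIRE
t=7: input=1 -> V=5
t=8: input=2 -> V=0 FIRE
t=9: input=2 -> V=10

Answer: 2 2 2 2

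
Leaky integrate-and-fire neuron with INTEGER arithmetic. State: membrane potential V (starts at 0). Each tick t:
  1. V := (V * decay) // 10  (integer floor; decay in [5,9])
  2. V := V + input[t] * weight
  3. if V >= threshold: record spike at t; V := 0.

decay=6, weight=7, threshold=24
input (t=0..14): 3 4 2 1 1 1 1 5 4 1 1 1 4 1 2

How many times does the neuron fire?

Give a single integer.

Answer: 4

Derivation:
t=0: input=3 -> V=21
t=1: input=4 -> V=0 FIRE
t=2: input=2 -> V=14
t=3: input=1 -> V=15
t=4: input=1 -> V=16
t=5: input=1 -> V=16
t=6: input=1 -> V=16
t=7: input=5 -> V=0 FIRE
t=8: input=4 -> V=0 FIRE
t=9: input=1 -> V=7
t=10: input=1 -> V=11
t=11: input=1 -> V=13
t=12: input=4 -> V=0 FIRE
t=13: input=1 -> V=7
t=14: input=2 -> V=18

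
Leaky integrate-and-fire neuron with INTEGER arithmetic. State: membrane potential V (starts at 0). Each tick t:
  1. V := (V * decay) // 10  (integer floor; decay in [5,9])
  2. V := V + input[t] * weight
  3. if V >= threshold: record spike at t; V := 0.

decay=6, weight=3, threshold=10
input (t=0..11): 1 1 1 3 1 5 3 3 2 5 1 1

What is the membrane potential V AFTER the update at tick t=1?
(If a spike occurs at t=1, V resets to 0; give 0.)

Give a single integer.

Answer: 4

Derivation:
t=0: input=1 -> V=3
t=1: input=1 -> V=4
t=2: input=1 -> V=5
t=3: input=3 -> V=0 FIRE
t=4: input=1 -> V=3
t=5: input=5 -> V=0 FIRE
t=6: input=3 -> V=9
t=7: input=3 -> V=0 FIRE
t=8: input=2 -> V=6
t=9: input=5 -> V=0 FIRE
t=10: input=1 -> V=3
t=11: input=1 -> V=4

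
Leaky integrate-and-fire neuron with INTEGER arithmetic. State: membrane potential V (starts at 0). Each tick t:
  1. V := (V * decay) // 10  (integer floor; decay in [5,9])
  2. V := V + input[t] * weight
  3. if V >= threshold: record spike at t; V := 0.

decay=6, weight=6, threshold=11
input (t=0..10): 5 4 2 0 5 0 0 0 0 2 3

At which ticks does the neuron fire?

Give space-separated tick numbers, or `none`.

t=0: input=5 -> V=0 FIRE
t=1: input=4 -> V=0 FIRE
t=2: input=2 -> V=0 FIRE
t=3: input=0 -> V=0
t=4: input=5 -> V=0 FIRE
t=5: input=0 -> V=0
t=6: input=0 -> V=0
t=7: input=0 -> V=0
t=8: input=0 -> V=0
t=9: input=2 -> V=0 FIRE
t=10: input=3 -> V=0 FIRE

Answer: 0 1 2 4 9 10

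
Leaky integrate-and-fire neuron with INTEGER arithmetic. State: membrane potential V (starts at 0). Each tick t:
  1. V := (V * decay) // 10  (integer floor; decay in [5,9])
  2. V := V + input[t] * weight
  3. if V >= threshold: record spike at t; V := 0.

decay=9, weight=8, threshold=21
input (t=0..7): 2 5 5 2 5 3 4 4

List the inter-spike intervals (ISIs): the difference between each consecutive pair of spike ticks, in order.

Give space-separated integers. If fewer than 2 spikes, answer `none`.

Answer: 1 2 1 1 1

Derivation:
t=0: input=2 -> V=16
t=1: input=5 -> V=0 FIRE
t=2: input=5 -> V=0 FIRE
t=3: input=2 -> V=16
t=4: input=5 -> V=0 FIRE
t=5: input=3 -> V=0 FIRE
t=6: input=4 -> V=0 FIRE
t=7: input=4 -> V=0 FIRE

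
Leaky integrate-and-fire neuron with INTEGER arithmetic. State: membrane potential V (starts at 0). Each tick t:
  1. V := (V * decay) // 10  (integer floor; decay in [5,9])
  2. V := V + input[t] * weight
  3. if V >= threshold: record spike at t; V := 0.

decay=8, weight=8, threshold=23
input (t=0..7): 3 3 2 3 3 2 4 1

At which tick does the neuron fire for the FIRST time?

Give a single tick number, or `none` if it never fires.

t=0: input=3 -> V=0 FIRE
t=1: input=3 -> V=0 FIRE
t=2: input=2 -> V=16
t=3: input=3 -> V=0 FIRE
t=4: input=3 -> V=0 FIRE
t=5: input=2 -> V=16
t=6: input=4 -> V=0 FIRE
t=7: input=1 -> V=8

Answer: 0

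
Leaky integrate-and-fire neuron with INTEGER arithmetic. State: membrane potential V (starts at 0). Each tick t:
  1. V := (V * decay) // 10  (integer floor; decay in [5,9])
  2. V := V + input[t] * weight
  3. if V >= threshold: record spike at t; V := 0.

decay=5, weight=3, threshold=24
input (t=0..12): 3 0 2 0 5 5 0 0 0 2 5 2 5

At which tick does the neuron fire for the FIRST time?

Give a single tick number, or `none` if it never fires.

t=0: input=3 -> V=9
t=1: input=0 -> V=4
t=2: input=2 -> V=8
t=3: input=0 -> V=4
t=4: input=5 -> V=17
t=5: input=5 -> V=23
t=6: input=0 -> V=11
t=7: input=0 -> V=5
t=8: input=0 -> V=2
t=9: input=2 -> V=7
t=10: input=5 -> V=18
t=11: input=2 -> V=15
t=12: input=5 -> V=22

Answer: none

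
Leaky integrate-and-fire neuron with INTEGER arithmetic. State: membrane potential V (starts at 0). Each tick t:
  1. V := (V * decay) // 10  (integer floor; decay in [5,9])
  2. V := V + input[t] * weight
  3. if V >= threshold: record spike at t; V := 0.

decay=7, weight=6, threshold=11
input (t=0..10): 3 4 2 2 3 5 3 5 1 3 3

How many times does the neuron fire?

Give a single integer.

Answer: 10

Derivation:
t=0: input=3 -> V=0 FIRE
t=1: input=4 -> V=0 FIRE
t=2: input=2 -> V=0 FIRE
t=3: input=2 -> V=0 FIRE
t=4: input=3 -> V=0 FIRE
t=5: input=5 -> V=0 FIRE
t=6: input=3 -> V=0 FIRE
t=7: input=5 -> V=0 FIRE
t=8: input=1 -> V=6
t=9: input=3 -> V=0 FIRE
t=10: input=3 -> V=0 FIRE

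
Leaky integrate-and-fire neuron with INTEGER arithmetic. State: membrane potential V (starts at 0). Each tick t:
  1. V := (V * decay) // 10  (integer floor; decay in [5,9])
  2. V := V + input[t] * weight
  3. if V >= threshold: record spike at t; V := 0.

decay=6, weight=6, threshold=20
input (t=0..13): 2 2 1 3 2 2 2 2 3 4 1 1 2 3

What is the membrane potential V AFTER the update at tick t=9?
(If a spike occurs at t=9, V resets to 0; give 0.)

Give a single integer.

t=0: input=2 -> V=12
t=1: input=2 -> V=19
t=2: input=1 -> V=17
t=3: input=3 -> V=0 FIRE
t=4: input=2 -> V=12
t=5: input=2 -> V=19
t=6: input=2 -> V=0 FIRE
t=7: input=2 -> V=12
t=8: input=3 -> V=0 FIRE
t=9: input=4 -> V=0 FIRE
t=10: input=1 -> V=6
t=11: input=1 -> V=9
t=12: input=2 -> V=17
t=13: input=3 -> V=0 FIRE

Answer: 0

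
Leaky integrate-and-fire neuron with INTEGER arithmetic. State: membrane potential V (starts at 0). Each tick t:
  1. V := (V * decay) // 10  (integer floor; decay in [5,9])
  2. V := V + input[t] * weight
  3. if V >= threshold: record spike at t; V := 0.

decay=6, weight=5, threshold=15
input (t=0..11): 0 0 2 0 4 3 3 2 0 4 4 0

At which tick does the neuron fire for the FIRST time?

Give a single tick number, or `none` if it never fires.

t=0: input=0 -> V=0
t=1: input=0 -> V=0
t=2: input=2 -> V=10
t=3: input=0 -> V=6
t=4: input=4 -> V=0 FIRE
t=5: input=3 -> V=0 FIRE
t=6: input=3 -> V=0 FIRE
t=7: input=2 -> V=10
t=8: input=0 -> V=6
t=9: input=4 -> V=0 FIRE
t=10: input=4 -> V=0 FIRE
t=11: input=0 -> V=0

Answer: 4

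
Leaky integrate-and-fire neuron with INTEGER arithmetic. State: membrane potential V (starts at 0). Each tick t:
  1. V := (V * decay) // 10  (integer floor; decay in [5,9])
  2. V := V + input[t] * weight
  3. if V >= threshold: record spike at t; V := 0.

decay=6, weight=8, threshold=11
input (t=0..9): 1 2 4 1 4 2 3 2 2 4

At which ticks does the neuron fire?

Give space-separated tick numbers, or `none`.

Answer: 1 2 4 5 6 7 8 9

Derivation:
t=0: input=1 -> V=8
t=1: input=2 -> V=0 FIRE
t=2: input=4 -> V=0 FIRE
t=3: input=1 -> V=8
t=4: input=4 -> V=0 FIRE
t=5: input=2 -> V=0 FIRE
t=6: input=3 -> V=0 FIRE
t=7: input=2 -> V=0 FIRE
t=8: input=2 -> V=0 FIRE
t=9: input=4 -> V=0 FIRE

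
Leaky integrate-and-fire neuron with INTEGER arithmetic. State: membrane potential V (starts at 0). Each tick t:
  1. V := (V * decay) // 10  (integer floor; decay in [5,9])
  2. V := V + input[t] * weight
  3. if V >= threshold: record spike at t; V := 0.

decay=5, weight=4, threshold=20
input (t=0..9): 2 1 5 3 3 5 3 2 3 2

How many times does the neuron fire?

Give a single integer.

t=0: input=2 -> V=8
t=1: input=1 -> V=8
t=2: input=5 -> V=0 FIRE
t=3: input=3 -> V=12
t=4: input=3 -> V=18
t=5: input=5 -> V=0 FIRE
t=6: input=3 -> V=12
t=7: input=2 -> V=14
t=8: input=3 -> V=19
t=9: input=2 -> V=17

Answer: 2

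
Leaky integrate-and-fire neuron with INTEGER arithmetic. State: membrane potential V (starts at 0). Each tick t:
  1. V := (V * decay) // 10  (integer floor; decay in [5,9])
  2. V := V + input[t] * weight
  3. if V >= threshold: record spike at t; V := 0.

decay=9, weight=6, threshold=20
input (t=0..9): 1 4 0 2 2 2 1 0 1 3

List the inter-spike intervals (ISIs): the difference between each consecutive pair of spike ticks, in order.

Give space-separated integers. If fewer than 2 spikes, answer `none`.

Answer: 3 5

Derivation:
t=0: input=1 -> V=6
t=1: input=4 -> V=0 FIRE
t=2: input=0 -> V=0
t=3: input=2 -> V=12
t=4: input=2 -> V=0 FIRE
t=5: input=2 -> V=12
t=6: input=1 -> V=16
t=7: input=0 -> V=14
t=8: input=1 -> V=18
t=9: input=3 -> V=0 FIRE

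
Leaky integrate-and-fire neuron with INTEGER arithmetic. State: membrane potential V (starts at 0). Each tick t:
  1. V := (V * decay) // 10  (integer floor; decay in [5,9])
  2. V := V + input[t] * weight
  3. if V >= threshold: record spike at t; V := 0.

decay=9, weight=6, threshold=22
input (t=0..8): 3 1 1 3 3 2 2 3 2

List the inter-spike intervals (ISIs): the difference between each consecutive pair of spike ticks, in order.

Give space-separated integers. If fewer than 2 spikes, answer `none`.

Answer: 2 2 2

Derivation:
t=0: input=3 -> V=18
t=1: input=1 -> V=0 FIRE
t=2: input=1 -> V=6
t=3: input=3 -> V=0 FIRE
t=4: input=3 -> V=18
t=5: input=2 -> V=0 FIRE
t=6: input=2 -> V=12
t=7: input=3 -> V=0 FIRE
t=8: input=2 -> V=12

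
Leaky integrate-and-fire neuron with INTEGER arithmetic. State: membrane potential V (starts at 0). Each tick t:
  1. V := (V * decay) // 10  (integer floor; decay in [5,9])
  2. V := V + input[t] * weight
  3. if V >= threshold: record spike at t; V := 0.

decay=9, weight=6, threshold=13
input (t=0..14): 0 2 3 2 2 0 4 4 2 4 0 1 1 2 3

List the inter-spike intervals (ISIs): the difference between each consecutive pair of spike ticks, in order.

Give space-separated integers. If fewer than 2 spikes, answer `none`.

Answer: 2 2 1 2 4 1

Derivation:
t=0: input=0 -> V=0
t=1: input=2 -> V=12
t=2: input=3 -> V=0 FIRE
t=3: input=2 -> V=12
t=4: input=2 -> V=0 FIRE
t=5: input=0 -> V=0
t=6: input=4 -> V=0 FIRE
t=7: input=4 -> V=0 FIRE
t=8: input=2 -> V=12
t=9: input=4 -> V=0 FIRE
t=10: input=0 -> V=0
t=11: input=1 -> V=6
t=12: input=1 -> V=11
t=13: input=2 -> V=0 FIRE
t=14: input=3 -> V=0 FIRE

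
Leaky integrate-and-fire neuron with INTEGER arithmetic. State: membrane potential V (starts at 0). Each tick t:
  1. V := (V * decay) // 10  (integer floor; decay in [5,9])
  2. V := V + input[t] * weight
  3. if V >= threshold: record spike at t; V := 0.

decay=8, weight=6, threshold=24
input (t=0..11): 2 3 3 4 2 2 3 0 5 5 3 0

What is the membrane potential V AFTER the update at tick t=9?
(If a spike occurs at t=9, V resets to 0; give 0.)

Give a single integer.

Answer: 0

Derivation:
t=0: input=2 -> V=12
t=1: input=3 -> V=0 FIRE
t=2: input=3 -> V=18
t=3: input=4 -> V=0 FIRE
t=4: input=2 -> V=12
t=5: input=2 -> V=21
t=6: input=3 -> V=0 FIRE
t=7: input=0 -> V=0
t=8: input=5 -> V=0 FIRE
t=9: input=5 -> V=0 FIRE
t=10: input=3 -> V=18
t=11: input=0 -> V=14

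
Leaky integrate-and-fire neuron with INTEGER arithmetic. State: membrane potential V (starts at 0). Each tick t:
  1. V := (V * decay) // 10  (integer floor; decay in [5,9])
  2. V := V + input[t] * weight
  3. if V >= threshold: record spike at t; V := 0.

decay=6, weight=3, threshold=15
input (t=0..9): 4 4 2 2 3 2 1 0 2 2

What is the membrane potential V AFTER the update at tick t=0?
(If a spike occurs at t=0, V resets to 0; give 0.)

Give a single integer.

Answer: 12

Derivation:
t=0: input=4 -> V=12
t=1: input=4 -> V=0 FIRE
t=2: input=2 -> V=6
t=3: input=2 -> V=9
t=4: input=3 -> V=14
t=5: input=2 -> V=14
t=6: input=1 -> V=11
t=7: input=0 -> V=6
t=8: input=2 -> V=9
t=9: input=2 -> V=11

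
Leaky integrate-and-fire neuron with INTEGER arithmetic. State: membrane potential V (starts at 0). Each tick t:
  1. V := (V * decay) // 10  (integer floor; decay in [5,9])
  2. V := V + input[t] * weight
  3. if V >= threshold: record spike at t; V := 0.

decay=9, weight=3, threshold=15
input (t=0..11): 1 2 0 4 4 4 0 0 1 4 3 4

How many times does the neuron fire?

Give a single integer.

t=0: input=1 -> V=3
t=1: input=2 -> V=8
t=2: input=0 -> V=7
t=3: input=4 -> V=0 FIRE
t=4: input=4 -> V=12
t=5: input=4 -> V=0 FIRE
t=6: input=0 -> V=0
t=7: input=0 -> V=0
t=8: input=1 -> V=3
t=9: input=4 -> V=14
t=10: input=3 -> V=0 FIRE
t=11: input=4 -> V=12

Answer: 3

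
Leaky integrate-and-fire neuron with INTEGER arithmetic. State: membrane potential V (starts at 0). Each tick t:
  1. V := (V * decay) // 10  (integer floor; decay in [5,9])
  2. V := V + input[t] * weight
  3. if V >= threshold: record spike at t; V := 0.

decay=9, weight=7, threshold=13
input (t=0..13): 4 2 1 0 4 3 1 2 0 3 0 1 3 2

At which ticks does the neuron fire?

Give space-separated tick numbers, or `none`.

Answer: 0 1 4 5 7 9 12 13

Derivation:
t=0: input=4 -> V=0 FIRE
t=1: input=2 -> V=0 FIRE
t=2: input=1 -> V=7
t=3: input=0 -> V=6
t=4: input=4 -> V=0 FIRE
t=5: input=3 -> V=0 FIRE
t=6: input=1 -> V=7
t=7: input=2 -> V=0 FIRE
t=8: input=0 -> V=0
t=9: input=3 -> V=0 FIRE
t=10: input=0 -> V=0
t=11: input=1 -> V=7
t=12: input=3 -> V=0 FIRE
t=13: input=2 -> V=0 FIRE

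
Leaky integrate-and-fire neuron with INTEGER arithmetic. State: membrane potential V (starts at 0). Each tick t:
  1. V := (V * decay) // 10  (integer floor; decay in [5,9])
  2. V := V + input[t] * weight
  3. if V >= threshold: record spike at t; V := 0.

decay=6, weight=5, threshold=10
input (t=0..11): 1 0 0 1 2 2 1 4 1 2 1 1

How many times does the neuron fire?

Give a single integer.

t=0: input=1 -> V=5
t=1: input=0 -> V=3
t=2: input=0 -> V=1
t=3: input=1 -> V=5
t=4: input=2 -> V=0 FIRE
t=5: input=2 -> V=0 FIRE
t=6: input=1 -> V=5
t=7: input=4 -> V=0 FIRE
t=8: input=1 -> V=5
t=9: input=2 -> V=0 FIRE
t=10: input=1 -> V=5
t=11: input=1 -> V=8

Answer: 4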